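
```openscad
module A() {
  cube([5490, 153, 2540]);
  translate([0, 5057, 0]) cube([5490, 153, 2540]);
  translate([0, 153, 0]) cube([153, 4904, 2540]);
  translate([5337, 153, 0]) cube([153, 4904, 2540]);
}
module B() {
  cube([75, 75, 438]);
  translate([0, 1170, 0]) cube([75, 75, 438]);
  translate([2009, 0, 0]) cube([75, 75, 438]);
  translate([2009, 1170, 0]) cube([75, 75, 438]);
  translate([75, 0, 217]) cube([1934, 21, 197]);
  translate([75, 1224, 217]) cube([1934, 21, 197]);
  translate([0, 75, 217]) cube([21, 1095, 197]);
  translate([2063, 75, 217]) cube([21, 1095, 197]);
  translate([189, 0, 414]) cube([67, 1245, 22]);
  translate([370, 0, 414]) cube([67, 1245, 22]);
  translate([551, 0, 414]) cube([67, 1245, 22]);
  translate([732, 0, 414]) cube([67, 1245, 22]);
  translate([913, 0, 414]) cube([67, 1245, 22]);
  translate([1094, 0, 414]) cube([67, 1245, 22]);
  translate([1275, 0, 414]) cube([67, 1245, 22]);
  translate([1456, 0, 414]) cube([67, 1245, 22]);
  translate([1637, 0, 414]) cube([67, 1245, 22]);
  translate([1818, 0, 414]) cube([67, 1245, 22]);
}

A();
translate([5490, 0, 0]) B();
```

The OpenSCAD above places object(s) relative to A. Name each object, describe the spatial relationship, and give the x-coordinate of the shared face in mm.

The house frame's +x face and the bed frame's −x face are both at x = 5490 mm.

A is a house frame. B is a bed frame. The bed frame is against the house frame's +x side, with their −y faces flush. The x-coordinate of the shared face is 5490 mm.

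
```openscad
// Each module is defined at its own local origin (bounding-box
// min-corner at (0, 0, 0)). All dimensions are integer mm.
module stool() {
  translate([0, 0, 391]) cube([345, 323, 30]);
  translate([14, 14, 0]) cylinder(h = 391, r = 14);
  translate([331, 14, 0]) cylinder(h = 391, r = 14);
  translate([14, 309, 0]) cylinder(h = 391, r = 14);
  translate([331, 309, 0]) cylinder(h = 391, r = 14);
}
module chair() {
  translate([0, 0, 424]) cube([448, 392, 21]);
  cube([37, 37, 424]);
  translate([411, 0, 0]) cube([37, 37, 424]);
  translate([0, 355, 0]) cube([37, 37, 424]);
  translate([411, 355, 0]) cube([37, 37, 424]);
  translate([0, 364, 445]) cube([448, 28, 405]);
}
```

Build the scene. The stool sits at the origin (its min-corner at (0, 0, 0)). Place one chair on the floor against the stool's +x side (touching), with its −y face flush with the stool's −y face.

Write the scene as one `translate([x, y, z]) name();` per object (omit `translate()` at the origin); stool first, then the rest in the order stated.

stool();
translate([345, 0, 0]) chair();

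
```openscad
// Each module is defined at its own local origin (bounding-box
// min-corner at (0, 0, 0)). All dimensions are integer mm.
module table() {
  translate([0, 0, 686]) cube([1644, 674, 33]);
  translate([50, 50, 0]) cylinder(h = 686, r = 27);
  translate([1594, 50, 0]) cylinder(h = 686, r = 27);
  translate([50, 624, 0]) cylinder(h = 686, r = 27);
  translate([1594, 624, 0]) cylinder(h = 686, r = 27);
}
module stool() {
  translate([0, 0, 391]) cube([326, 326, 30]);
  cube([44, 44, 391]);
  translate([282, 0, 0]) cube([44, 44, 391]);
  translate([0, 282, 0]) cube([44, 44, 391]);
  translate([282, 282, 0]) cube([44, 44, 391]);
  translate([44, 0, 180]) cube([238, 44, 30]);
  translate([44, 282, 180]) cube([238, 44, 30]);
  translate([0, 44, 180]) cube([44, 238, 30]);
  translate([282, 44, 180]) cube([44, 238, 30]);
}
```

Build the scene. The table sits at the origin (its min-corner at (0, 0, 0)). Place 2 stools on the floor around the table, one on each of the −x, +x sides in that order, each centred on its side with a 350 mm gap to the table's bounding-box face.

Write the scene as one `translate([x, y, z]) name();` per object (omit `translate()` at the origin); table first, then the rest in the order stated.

table();
translate([-676, 174, 0]) stool();
translate([1994, 174, 0]) stool();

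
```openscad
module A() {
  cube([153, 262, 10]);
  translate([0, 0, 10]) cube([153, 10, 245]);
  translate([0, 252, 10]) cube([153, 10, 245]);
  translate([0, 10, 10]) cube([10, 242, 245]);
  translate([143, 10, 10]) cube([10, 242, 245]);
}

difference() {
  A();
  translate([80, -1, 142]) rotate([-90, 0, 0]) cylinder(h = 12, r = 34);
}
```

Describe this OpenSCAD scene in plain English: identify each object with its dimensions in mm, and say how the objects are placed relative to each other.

A is an open storage box with external size 153×262×255 mm and wall thickness 10 mm (the base is also 10 mm thick). The base covers the whole footprint; the four walls stand on the base, with the y-facing walls full-width and the x-facing walls fitting between their inner faces.

The open box has a circular hole of radius 34 mm through its front wall, centred at (x = 80, z = 142).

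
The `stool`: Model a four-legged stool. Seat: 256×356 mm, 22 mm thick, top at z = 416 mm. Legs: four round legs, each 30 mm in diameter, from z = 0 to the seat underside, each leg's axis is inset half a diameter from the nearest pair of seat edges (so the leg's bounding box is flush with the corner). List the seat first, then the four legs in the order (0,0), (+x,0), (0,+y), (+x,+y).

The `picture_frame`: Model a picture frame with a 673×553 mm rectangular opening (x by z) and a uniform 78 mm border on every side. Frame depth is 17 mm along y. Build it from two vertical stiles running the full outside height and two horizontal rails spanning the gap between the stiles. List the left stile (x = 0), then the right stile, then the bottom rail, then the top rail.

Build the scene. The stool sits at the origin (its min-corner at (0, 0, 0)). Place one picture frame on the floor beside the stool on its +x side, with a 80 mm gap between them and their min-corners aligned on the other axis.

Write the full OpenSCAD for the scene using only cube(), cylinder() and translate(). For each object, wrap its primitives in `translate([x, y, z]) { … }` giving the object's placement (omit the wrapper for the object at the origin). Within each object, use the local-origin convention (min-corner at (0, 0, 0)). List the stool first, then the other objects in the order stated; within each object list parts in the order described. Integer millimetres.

translate([0, 0, 394]) cube([256, 356, 22]);
translate([15, 15, 0]) cylinder(h = 394, r = 15);
translate([241, 15, 0]) cylinder(h = 394, r = 15);
translate([15, 341, 0]) cylinder(h = 394, r = 15);
translate([241, 341, 0]) cylinder(h = 394, r = 15);
translate([336, 0, 0]) {
  cube([78, 17, 709]);
  translate([751, 0, 0]) cube([78, 17, 709]);
  translate([78, 0, 0]) cube([673, 17, 78]);
  translate([78, 0, 631]) cube([673, 17, 78]);
}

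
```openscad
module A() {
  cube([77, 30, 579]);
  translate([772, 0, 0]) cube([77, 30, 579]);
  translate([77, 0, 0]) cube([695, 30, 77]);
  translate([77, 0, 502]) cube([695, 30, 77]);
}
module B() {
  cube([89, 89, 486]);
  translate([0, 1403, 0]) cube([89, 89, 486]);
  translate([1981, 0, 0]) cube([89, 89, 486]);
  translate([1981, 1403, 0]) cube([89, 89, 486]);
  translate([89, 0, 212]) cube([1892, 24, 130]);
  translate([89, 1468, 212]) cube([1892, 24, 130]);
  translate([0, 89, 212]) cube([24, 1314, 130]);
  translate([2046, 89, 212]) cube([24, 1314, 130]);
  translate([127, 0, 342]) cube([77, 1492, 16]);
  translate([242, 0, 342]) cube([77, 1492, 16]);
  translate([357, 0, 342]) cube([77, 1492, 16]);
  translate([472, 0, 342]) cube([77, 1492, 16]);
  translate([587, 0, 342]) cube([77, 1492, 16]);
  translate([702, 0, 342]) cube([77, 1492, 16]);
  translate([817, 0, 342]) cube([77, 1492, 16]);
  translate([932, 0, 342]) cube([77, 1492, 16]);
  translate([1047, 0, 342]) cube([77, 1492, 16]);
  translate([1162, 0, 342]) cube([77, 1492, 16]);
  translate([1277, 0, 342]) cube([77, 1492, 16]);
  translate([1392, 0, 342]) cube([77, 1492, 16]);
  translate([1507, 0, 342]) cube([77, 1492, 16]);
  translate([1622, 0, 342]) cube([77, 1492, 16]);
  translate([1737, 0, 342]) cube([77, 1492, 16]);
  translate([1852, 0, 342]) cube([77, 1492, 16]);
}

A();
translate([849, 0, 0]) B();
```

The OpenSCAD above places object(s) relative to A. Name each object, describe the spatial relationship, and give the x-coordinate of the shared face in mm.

A is a picture frame. B is a bed frame. The bed frame is against the picture frame's +x side, with their −y faces flush. The x-coordinate of the shared face is 849 mm.

The picture frame's +x face and the bed frame's −x face are both at x = 849 mm.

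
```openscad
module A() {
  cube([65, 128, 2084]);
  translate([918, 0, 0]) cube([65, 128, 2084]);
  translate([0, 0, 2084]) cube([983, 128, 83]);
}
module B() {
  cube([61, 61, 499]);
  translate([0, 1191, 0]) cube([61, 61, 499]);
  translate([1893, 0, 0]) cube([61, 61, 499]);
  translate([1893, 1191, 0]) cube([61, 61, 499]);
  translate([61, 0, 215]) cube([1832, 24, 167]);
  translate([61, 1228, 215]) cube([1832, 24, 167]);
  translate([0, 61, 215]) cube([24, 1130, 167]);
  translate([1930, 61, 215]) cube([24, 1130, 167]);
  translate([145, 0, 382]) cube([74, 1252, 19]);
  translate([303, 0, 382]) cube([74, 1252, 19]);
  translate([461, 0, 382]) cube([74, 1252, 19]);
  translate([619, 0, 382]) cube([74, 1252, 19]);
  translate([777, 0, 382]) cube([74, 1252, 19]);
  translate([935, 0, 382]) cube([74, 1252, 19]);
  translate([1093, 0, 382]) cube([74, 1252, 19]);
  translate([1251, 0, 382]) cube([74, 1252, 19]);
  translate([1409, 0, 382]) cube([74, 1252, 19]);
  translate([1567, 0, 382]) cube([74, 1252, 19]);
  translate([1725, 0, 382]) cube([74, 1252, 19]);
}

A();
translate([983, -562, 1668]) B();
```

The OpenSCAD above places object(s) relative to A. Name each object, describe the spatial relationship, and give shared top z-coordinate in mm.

A is a door frame. B is a bed frame. The bed frame is beside the door frame with their tops flush at z = 2167. The shared top z-coordinate is 2167 mm.

Both tops at z = 2167 mm.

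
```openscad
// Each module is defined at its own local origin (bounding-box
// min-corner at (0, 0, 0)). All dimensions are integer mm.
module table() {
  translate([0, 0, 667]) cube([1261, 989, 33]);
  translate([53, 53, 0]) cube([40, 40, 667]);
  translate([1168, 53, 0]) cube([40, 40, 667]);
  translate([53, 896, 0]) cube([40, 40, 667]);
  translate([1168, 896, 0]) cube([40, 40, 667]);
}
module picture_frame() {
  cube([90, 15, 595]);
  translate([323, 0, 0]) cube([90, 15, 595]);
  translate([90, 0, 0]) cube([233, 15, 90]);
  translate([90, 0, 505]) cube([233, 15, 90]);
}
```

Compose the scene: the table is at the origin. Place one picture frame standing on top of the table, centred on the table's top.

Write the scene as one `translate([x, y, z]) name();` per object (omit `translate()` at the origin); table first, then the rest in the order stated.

table();
translate([424, 487, 700]) picture_frame();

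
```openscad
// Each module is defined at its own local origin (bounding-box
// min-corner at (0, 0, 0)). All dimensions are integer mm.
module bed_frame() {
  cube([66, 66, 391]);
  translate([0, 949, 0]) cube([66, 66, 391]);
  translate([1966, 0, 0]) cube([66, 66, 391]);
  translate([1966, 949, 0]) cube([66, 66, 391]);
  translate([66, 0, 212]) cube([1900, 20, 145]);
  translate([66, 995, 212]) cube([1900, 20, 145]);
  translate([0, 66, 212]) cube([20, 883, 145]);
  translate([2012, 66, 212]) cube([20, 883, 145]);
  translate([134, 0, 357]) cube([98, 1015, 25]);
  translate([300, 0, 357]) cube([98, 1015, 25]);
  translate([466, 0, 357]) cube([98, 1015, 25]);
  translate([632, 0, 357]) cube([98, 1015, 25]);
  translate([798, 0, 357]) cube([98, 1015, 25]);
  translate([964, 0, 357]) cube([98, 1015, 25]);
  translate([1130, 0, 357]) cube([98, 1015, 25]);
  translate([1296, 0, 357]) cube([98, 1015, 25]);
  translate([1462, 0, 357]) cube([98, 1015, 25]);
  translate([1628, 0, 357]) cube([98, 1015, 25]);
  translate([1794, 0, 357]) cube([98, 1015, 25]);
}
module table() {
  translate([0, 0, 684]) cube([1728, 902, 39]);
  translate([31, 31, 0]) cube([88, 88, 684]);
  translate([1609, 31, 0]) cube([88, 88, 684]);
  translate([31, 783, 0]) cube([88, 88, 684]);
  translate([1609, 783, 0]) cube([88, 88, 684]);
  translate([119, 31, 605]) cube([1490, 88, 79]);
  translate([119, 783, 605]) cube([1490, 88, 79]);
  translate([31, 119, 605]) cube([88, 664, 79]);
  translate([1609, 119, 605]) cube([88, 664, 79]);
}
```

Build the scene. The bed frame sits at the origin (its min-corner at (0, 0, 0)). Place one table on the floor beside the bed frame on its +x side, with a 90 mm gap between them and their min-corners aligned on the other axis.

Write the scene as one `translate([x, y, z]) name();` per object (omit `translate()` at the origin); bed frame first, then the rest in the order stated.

bed_frame();
translate([2122, 0, 0]) table();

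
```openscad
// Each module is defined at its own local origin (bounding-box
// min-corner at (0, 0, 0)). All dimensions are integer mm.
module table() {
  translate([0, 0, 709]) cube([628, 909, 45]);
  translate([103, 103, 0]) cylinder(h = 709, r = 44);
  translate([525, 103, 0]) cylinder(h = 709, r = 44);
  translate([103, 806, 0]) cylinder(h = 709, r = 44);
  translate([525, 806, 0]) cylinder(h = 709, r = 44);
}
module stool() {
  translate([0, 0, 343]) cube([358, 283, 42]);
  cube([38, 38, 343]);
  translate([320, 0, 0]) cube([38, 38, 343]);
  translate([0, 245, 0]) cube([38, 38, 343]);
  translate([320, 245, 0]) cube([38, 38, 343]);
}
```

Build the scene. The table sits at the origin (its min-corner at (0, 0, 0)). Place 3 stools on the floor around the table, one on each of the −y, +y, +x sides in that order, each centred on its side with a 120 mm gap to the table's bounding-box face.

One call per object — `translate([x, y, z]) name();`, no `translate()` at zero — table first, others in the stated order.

table();
translate([135, -403, 0]) stool();
translate([135, 1029, 0]) stool();
translate([748, 313, 0]) stool();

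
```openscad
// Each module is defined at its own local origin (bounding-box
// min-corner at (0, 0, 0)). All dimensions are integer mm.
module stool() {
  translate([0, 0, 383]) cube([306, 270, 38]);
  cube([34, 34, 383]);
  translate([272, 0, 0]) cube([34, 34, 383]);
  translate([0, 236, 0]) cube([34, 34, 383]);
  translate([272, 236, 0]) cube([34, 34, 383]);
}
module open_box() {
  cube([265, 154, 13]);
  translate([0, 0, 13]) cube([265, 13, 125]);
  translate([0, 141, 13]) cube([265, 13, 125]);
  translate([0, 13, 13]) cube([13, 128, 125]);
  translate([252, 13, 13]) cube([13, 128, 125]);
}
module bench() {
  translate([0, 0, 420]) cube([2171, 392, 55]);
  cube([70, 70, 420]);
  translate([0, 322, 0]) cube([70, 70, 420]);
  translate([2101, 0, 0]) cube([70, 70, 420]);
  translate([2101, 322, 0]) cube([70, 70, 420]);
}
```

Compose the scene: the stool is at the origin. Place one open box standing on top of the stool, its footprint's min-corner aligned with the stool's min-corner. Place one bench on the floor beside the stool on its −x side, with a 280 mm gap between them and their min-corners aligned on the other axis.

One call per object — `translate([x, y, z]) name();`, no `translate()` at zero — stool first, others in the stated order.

stool();
translate([0, 0, 421]) open_box();
translate([-2451, 0, 0]) bench();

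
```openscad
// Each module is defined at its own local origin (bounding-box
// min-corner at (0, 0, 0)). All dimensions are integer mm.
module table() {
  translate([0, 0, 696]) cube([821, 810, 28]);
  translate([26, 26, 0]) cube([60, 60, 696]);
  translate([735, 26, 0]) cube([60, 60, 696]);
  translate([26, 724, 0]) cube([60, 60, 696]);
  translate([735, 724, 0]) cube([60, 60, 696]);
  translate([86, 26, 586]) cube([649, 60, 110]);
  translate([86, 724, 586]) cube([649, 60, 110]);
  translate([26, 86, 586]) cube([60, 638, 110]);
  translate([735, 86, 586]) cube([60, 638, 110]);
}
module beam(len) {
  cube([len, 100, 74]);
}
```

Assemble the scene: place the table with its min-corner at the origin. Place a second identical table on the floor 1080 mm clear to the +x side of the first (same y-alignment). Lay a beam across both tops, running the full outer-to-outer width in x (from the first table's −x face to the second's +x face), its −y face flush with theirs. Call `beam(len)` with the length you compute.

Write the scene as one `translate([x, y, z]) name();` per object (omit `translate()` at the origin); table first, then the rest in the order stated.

table();
translate([1901, 0, 0]) table();
translate([0, 0, 724]) beam(2722);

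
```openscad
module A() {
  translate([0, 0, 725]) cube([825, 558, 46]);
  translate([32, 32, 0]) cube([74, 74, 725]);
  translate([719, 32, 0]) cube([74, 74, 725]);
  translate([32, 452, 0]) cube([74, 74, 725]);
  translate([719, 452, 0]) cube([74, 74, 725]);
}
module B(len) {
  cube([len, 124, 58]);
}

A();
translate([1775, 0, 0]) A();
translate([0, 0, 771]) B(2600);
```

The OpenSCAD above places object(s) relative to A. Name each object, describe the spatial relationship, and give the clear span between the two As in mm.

Second table starts at x = 1775; first ends at x = 825; clear span = 1775 − 825 = 950 mm.

A is a table. B is a beam. A beam spans the tops of two tables. The clear span between the two tables is 950 mm.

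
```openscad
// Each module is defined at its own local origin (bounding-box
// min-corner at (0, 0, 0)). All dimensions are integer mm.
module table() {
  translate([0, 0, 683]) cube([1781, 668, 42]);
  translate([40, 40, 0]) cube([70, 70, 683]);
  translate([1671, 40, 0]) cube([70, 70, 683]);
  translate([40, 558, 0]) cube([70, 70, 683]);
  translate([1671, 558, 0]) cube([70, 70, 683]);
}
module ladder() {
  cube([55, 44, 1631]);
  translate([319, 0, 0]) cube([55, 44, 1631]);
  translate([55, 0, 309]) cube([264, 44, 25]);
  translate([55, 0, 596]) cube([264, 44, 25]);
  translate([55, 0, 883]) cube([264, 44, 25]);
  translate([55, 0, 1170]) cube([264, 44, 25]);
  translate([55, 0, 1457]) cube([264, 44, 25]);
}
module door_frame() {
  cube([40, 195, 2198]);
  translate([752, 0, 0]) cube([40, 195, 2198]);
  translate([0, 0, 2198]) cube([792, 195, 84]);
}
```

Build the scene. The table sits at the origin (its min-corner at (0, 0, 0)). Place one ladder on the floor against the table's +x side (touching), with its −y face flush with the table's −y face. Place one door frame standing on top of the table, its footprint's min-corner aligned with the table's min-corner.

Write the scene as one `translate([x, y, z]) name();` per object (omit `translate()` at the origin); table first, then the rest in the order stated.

table();
translate([1781, 0, 0]) ladder();
translate([0, 0, 725]) door_frame();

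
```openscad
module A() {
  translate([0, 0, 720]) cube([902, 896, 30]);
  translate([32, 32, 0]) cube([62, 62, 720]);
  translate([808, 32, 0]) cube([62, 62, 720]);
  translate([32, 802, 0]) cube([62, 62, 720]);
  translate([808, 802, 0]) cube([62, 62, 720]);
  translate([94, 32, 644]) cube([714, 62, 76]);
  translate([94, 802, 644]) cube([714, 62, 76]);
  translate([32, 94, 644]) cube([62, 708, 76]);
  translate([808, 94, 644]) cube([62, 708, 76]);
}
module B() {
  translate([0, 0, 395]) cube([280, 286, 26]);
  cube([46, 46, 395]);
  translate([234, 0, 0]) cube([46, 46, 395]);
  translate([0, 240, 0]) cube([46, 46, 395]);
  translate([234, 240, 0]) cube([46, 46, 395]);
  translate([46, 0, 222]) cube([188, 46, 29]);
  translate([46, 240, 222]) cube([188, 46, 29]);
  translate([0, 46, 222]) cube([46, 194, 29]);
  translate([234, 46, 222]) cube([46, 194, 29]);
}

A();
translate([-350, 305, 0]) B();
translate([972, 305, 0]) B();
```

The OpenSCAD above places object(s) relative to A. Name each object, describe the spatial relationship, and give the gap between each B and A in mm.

A is a table. B is a stool. Two stools sit around the table at the −x, +x sides. The gap between each stool and the table is 70 mm.

Each stool's nearest face is 70 mm from the table's bounding box.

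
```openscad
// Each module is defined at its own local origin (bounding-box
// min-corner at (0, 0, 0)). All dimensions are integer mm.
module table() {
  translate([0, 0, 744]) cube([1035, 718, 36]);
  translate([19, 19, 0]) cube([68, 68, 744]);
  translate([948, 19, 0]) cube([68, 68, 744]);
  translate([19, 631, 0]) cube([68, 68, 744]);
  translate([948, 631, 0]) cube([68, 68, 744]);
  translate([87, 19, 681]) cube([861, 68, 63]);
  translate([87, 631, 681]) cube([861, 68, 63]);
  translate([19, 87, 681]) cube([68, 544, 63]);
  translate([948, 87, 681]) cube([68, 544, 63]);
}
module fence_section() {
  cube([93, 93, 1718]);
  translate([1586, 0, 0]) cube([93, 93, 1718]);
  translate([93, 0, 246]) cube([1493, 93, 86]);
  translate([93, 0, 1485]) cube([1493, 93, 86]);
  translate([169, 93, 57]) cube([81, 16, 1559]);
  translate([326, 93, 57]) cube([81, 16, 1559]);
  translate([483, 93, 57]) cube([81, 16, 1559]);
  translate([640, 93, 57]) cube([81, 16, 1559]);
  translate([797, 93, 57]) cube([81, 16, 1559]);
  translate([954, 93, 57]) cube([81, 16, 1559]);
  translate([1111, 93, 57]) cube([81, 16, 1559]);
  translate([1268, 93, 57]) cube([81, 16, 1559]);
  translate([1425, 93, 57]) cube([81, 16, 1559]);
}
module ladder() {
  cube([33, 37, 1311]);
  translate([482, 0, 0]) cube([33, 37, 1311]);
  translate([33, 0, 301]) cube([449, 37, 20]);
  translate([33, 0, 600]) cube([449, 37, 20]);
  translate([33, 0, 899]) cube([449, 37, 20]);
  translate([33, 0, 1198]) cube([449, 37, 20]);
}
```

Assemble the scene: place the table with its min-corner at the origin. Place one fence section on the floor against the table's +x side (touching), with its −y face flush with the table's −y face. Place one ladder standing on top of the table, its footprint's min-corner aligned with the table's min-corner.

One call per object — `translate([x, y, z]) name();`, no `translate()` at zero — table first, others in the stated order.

table();
translate([1035, 0, 0]) fence_section();
translate([0, 0, 780]) ladder();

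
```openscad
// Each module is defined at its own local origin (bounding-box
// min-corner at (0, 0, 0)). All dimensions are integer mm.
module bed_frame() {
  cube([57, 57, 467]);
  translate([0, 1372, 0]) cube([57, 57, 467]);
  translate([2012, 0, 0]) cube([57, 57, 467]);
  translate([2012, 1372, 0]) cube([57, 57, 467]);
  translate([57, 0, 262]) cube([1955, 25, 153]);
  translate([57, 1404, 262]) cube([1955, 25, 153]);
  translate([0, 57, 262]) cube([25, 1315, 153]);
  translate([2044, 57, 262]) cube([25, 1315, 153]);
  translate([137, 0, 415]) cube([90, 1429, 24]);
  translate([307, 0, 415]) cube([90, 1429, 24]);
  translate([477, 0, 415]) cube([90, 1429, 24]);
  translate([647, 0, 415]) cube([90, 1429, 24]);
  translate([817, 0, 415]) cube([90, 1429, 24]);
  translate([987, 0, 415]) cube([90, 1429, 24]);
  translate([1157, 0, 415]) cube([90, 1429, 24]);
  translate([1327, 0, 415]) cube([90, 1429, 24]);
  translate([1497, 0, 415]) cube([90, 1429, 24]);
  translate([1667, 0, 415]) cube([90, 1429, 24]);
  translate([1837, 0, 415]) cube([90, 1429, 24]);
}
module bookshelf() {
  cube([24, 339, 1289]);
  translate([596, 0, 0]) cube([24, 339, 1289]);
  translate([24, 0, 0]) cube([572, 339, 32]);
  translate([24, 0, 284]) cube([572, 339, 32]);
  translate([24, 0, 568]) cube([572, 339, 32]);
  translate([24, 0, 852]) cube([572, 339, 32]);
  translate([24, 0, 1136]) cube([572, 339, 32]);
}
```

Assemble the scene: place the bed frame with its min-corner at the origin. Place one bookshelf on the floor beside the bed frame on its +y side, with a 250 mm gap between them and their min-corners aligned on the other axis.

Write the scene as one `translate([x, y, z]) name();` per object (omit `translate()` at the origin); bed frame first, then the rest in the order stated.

bed_frame();
translate([0, 1679, 0]) bookshelf();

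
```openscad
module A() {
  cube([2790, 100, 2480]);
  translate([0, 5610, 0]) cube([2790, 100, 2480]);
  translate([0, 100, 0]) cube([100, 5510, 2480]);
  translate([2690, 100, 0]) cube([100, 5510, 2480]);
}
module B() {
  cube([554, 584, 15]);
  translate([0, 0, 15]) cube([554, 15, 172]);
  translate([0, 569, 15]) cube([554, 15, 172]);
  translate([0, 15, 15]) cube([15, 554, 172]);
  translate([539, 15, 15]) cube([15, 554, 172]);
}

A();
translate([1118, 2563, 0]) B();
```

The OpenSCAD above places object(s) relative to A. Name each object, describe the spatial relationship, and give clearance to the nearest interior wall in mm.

A is a house frame. B is an open box. The open box sits inside the house frame, centred. The clearance to the nearest interior wall is 1018 mm.

Clearances: x = 1018, y = 2463; minimum 1018 mm.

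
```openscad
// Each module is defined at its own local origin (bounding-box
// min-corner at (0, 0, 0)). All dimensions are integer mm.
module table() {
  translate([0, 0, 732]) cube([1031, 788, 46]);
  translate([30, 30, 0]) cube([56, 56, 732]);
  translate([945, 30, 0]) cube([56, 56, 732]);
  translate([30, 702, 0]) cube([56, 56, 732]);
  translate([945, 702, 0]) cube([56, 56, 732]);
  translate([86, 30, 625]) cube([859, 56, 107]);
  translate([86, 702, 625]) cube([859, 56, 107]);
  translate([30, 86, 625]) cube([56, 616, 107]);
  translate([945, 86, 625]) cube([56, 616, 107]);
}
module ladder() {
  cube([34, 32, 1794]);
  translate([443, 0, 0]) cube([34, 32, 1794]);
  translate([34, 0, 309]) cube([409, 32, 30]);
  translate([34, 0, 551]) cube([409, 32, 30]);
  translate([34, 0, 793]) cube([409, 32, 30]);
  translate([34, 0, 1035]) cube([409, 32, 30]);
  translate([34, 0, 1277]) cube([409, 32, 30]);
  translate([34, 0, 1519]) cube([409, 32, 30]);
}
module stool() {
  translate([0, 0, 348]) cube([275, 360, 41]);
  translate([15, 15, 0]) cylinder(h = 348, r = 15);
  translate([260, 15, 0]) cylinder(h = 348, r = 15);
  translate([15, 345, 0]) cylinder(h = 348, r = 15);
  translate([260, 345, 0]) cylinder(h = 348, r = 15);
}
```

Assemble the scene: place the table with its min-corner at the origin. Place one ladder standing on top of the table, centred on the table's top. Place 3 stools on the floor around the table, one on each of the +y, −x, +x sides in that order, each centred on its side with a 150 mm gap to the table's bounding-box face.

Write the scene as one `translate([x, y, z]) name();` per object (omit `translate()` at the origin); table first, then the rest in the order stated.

table();
translate([277, 378, 778]) ladder();
translate([378, 938, 0]) stool();
translate([-425, 214, 0]) stool();
translate([1181, 214, 0]) stool();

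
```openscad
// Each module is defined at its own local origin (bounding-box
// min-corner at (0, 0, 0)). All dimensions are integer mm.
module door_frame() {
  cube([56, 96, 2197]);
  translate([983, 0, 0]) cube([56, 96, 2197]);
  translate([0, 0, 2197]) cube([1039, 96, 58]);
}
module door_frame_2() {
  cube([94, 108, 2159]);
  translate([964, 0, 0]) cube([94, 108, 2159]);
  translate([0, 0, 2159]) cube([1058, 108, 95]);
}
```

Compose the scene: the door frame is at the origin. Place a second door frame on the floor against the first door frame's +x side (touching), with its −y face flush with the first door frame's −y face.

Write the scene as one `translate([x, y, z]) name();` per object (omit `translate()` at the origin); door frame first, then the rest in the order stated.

door_frame();
translate([1039, 0, 0]) door_frame_2();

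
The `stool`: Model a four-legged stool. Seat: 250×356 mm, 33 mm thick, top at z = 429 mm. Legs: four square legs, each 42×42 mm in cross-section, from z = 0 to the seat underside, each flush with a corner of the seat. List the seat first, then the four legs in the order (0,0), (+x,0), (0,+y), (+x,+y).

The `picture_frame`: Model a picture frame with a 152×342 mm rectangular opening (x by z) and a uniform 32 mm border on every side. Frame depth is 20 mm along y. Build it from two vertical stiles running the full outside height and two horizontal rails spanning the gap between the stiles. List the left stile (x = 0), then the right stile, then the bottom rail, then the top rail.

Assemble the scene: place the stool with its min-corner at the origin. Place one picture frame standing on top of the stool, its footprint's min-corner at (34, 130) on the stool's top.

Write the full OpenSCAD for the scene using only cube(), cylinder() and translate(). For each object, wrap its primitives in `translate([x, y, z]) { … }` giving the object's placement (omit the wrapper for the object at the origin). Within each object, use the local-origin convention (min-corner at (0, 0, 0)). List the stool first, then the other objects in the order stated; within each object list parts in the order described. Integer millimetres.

translate([0, 0, 396]) cube([250, 356, 33]);
cube([42, 42, 396]);
translate([208, 0, 0]) cube([42, 42, 396]);
translate([0, 314, 0]) cube([42, 42, 396]);
translate([208, 314, 0]) cube([42, 42, 396]);
translate([34, 130, 429]) {
  cube([32, 20, 406]);
  translate([184, 0, 0]) cube([32, 20, 406]);
  translate([32, 0, 0]) cube([152, 20, 32]);
  translate([32, 0, 374]) cube([152, 20, 32]);
}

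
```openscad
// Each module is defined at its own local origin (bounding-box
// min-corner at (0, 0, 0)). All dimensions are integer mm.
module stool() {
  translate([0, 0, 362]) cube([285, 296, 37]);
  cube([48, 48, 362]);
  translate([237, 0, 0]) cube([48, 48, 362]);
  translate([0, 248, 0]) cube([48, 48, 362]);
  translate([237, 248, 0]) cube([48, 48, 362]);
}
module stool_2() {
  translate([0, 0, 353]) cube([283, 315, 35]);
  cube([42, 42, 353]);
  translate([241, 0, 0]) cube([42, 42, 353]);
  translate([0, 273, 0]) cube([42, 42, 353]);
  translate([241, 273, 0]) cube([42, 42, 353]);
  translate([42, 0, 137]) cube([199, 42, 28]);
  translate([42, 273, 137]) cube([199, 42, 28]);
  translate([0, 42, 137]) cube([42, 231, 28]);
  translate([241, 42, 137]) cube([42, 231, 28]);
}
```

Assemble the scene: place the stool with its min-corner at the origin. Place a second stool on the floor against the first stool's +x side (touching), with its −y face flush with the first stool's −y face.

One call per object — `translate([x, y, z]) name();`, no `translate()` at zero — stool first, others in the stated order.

stool();
translate([285, 0, 0]) stool_2();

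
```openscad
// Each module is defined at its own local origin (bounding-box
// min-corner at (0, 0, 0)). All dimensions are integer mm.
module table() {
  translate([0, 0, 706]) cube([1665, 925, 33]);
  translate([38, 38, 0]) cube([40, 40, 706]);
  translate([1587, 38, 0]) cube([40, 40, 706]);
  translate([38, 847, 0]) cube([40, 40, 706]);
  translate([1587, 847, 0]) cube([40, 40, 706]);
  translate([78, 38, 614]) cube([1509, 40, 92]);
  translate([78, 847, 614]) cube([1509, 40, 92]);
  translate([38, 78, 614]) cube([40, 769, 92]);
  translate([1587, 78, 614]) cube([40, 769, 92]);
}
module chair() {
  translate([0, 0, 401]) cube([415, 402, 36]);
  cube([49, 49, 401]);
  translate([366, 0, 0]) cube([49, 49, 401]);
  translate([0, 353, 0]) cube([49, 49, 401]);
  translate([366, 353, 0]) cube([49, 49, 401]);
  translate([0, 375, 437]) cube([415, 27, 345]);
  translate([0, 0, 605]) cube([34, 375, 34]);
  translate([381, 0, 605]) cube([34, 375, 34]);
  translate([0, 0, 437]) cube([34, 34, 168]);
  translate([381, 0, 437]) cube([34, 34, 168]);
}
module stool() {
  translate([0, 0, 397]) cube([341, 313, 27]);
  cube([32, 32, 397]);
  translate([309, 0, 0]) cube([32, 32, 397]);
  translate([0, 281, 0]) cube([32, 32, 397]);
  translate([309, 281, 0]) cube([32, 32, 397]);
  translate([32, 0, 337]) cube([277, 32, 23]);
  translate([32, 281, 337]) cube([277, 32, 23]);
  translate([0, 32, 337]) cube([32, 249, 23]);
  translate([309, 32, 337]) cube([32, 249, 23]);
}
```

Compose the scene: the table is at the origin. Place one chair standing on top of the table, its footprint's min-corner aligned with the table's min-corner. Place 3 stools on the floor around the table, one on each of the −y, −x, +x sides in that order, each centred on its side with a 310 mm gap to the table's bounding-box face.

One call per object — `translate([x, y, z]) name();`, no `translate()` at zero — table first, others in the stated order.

table();
translate([0, 0, 739]) chair();
translate([662, -623, 0]) stool();
translate([-651, 306, 0]) stool();
translate([1975, 306, 0]) stool();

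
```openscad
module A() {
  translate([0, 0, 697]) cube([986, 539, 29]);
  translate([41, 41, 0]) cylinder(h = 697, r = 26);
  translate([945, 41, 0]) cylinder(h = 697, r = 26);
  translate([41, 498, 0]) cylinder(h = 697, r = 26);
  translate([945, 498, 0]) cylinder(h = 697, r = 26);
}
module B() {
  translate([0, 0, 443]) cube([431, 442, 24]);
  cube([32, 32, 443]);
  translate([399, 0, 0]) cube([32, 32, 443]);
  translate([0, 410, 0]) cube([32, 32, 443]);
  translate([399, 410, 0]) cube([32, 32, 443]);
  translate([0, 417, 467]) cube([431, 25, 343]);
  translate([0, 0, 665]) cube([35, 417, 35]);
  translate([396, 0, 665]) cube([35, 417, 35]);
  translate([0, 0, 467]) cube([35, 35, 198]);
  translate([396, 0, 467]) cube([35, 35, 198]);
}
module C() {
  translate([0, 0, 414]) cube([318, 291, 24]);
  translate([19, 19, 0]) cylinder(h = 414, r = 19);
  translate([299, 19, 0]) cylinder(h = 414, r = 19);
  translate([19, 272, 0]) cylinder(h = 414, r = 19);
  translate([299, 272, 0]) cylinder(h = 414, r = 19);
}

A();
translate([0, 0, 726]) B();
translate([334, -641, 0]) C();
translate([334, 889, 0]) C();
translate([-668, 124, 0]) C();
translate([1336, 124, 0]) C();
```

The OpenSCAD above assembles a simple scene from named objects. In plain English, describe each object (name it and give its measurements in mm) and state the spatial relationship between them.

A is a rectangular dining table. The top is 986×539×29 mm with its upper surface at z = 726 mm. It stands on four round legs of 52 mm diameter, each leg's bounding box inset 15 mm from the nearest pair of top edges, running from the floor to the underside of the top.

B is a chair: 431×442 mm seat, 24 mm thick, top at z = 467 mm, on four 32 mm square corner legs flush with the seat edges. A 25 mm thick backrest slab spans the full seat width, extending 343 mm above the seat top, its back face flush with the seat's +y edge. Two armrests of 35×35 mm section run along each side from the seat's front edge to the front of the backrest, top faces 233 mm above the seat top and outer faces flush with the seat's x-edges; a 35×35 mm post under the front of each armrest stands on the seat at the front corner.

C is a simple wooden stool: a rectangular seat 318 mm (x) by 291 mm (y), 24 mm thick, top face at z = 438 mm, on four round legs, each 38 mm in diameter. The legs rest on z = 0, each leg's axis is inset half a diameter from the nearest pair of seat edges (so the leg's bounding box is flush with the corner).

The chair is on top of the table. Four stools sit around the table at the −y, +y, −x, +x sides.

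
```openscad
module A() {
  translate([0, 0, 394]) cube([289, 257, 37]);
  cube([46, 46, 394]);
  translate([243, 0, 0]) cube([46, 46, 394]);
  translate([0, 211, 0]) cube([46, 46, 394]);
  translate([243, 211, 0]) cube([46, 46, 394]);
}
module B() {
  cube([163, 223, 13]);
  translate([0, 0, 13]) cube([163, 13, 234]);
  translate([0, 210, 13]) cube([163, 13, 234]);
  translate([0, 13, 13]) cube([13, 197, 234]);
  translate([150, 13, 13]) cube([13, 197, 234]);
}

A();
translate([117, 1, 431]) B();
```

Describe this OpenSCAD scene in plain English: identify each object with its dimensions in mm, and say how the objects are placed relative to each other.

A is a four-legged stool. The seat is 289×257 mm, 37 mm thick, top at z = 431 mm. It stands on four square legs, each 46×46 mm in cross-section, from z = 0 to the seat underside, each flush with a corner of the seat.

B is an open-topped rectangular box: outside dimensions 163×223×247 mm, with a uniform wall and base thickness of 13 mm. The base is a full 163×223 slab on the floor; four walls sit on top of the base. The front and back walls (the −y and +y sides) span the full width; the two side walls fit between them.

The open box is on top of the stool.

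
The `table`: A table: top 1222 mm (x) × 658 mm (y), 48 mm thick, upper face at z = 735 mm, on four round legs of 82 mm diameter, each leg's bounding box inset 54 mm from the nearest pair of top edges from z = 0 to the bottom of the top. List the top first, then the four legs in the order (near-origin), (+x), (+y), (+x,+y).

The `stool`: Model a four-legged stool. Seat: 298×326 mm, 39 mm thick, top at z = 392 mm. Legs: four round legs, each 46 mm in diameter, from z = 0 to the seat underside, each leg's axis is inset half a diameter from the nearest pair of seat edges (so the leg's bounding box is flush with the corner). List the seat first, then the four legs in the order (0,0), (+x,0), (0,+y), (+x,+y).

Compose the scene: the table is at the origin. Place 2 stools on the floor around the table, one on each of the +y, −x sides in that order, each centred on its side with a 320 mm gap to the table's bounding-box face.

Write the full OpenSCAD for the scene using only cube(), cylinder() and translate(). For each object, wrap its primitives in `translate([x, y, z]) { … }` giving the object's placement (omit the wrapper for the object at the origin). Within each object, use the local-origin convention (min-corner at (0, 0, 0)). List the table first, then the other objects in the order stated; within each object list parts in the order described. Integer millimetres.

translate([0, 0, 687]) cube([1222, 658, 48]);
translate([95, 95, 0]) cylinder(h = 687, r = 41);
translate([1127, 95, 0]) cylinder(h = 687, r = 41);
translate([95, 563, 0]) cylinder(h = 687, r = 41);
translate([1127, 563, 0]) cylinder(h = 687, r = 41);
translate([462, 978, 0]) {
  translate([0, 0, 353]) cube([298, 326, 39]);
  translate([23, 23, 0]) cylinder(h = 353, r = 23);
  translate([275, 23, 0]) cylinder(h = 353, r = 23);
  translate([23, 303, 0]) cylinder(h = 353, r = 23);
  translate([275, 303, 0]) cylinder(h = 353, r = 23);
}
translate([-618, 166, 0]) {
  translate([0, 0, 353]) cube([298, 326, 39]);
  translate([23, 23, 0]) cylinder(h = 353, r = 23);
  translate([275, 23, 0]) cylinder(h = 353, r = 23);
  translate([23, 303, 0]) cylinder(h = 353, r = 23);
  translate([275, 303, 0]) cylinder(h = 353, r = 23);
}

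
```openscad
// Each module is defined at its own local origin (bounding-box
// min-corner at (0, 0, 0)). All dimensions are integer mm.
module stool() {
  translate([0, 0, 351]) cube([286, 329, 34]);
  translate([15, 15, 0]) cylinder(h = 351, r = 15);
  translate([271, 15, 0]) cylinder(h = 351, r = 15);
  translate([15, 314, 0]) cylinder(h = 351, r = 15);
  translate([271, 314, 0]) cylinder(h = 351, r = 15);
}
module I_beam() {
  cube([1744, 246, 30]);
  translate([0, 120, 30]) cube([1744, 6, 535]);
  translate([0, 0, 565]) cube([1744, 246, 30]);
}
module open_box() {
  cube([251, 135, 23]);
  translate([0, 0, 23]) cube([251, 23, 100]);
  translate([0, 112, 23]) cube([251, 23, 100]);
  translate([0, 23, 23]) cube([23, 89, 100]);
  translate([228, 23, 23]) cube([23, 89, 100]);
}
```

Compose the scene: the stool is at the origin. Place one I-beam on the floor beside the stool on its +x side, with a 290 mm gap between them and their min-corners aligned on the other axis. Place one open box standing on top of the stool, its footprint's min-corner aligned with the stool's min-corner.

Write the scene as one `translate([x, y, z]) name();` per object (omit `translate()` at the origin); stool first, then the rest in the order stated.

stool();
translate([576, 0, 0]) I_beam();
translate([0, 0, 385]) open_box();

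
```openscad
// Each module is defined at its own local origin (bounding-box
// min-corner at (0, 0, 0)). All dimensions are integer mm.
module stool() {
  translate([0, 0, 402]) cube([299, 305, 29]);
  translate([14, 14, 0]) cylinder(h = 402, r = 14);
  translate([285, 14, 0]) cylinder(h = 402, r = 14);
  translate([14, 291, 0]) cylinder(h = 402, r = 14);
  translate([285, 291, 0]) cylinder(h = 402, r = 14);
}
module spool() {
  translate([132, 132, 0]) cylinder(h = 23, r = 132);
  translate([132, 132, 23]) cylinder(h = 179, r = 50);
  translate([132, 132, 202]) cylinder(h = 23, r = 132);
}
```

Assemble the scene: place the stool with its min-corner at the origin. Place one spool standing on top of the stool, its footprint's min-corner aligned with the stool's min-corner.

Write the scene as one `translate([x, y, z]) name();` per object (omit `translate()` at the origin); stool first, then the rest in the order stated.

stool();
translate([0, 0, 431]) spool();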